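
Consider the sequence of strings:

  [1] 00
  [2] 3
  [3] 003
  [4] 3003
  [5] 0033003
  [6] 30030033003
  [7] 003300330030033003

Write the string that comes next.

From term 3 onward, concatenate the second-to-last term with the last: 00·3 = 003, 3·003 = 3003, …
So term 8 is 30030033003·003300330030033003.

30030033003003300330030033003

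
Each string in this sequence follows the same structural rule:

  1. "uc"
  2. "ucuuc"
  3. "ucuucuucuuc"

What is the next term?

Every step duplicates the string with 'u' between the halves.
Doubling ucuucuucuuc with 'u' between the halves:

ucuucuucuucuucuucuucuuc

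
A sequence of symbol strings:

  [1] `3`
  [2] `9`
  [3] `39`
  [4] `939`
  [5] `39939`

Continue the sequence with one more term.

93939939

From term 3 onward, concatenate the second-to-last term with the last: 3·9 = 39, 9·39 = 939, …
So term 6 is 939·39939.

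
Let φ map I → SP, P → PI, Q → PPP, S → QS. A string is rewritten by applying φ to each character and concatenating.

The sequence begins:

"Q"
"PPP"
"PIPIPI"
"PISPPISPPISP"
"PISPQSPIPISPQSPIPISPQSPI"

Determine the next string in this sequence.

Replace each of the 24 characters of PISPQSPIPISPQSPIPISPQSPI in place — PI SP QS PI PPP QS PI SP PI SP QS PI PPP QS PI SP PI SP QS PI PPP QS PI SP — and concatenate.

PISPQSPIPPPQSPISPPISPQSPIPPPQSPISPPISPQSPIPPPQSPISP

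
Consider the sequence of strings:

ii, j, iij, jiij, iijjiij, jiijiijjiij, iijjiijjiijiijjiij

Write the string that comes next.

jiijiijjiijiijjiijjiijiijjiij

This is a Fibonacci-style word recurrence s(k) = s(k−2)·s(k−1): e.g. ii·j = iij.
The next term joins jiijiijjiij and iijjiijjiijiijjiij.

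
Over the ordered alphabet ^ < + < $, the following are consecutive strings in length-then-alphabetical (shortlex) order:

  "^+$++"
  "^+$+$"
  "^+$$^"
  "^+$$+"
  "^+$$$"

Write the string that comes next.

^$^^^

Find the rightmost character of ^+$$$ below $, bump it to the next letter, and reset everything to its right to ^.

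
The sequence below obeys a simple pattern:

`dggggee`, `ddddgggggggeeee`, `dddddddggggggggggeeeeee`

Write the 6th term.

ddddddddddddddddgggggggggggggggggggeeeeeeeeeeee

The n-th term is 3n-2 d's then 3n+1 g's then 2n e's (n = 1, 2, …).
Setting n = 6 gives 16, 19, 12 characters in each block.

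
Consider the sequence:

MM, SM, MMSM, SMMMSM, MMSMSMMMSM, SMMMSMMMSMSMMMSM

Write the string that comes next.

MMSMSMMMSMSMMMSMMMSMSMMMSM

From term 3 onward, concatenate the second-to-last term with the last: MM·SM = MMSM, SM·MMSM = SMMMSM, …
So term 7 is MMSMSMMMSM·SMMMSMMMSMSMMMSM.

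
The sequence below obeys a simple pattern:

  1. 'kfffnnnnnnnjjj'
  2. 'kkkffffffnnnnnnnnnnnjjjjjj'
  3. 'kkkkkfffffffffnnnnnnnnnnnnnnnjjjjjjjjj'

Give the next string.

kkkkkkkffffffffffffnnnnnnnnnnnnnnnnnnnjjjjjjjjjjjj

Each string has the form k^{2n-1} f^{3n} n^{4n+3} j^{3n} (n = 1, 2, …).
At n = 4 the blocks have lengths 7, 12, 19, 12.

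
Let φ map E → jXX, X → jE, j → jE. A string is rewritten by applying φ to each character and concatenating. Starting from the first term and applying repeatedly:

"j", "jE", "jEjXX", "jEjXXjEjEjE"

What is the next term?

jEjXXjEjEjEjEjXXjEjXXjEjXX

Rewriting each symbol of jEjXXjEjEjE: j→jE, E→jXX, j→jE, X→jE, X→jE, j→jE, E→jXX, j→jE, E→jXX, j→jE, E→jXX, which concatenates to jE jXX jE jE jE jE jXX jE jXX jE jXX.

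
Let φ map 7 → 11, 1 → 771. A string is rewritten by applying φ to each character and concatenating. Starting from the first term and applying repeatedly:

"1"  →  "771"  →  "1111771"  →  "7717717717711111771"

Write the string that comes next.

Rewriting the 19 symbols of 7717717717711111771 one by one yields 11 11 771 11 11 771 11 11 771 11 11 771 771 771 771 771 11 11 771; concatenated:

11117711111771111177111117717717717717711111771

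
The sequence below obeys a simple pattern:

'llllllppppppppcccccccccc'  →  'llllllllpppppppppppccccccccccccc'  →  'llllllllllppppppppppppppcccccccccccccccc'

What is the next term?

Each string has the form l^{2n} p^{3n-1} c^{3n+1}, where the shown terms are n = 3, 4, 5.
At n = 6 the blocks have lengths 12, 17, 19.

llllllllllllpppppppppppppppppccccccccccccccccccc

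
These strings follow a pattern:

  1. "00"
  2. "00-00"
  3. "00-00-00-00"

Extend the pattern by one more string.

s(k+1) = s(k)·-·s(k) — each term doubles the last with '-' between the halves.
So the next term is two copies of 00-00-00-00 with '-' between the halves.

00-00-00-00-00-00-00-00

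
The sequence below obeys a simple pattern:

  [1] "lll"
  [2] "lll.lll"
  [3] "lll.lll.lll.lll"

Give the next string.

Each string is two copies of the previous one joined by '.'.
So the next term is two copies of lll.lll.lll.lll with '.' between the halves.

lll.lll.lll.lll.lll.lll.lll.lll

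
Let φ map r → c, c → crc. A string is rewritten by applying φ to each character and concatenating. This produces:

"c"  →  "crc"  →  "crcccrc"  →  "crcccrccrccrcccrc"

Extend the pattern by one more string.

Rewriting the 17 symbols of crcccrccrccrcccrc one by one yields crc c crc crc crc c crc crc c crc crc c crc crc crc c crc; concatenated:

crcccrccrccrcccrccrcccrccrcccrccrccrcccrc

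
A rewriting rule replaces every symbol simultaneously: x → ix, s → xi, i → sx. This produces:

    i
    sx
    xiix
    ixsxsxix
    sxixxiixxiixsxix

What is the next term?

Rewriting the 16 symbols of sxixxiixxiixsxix one by one yields xi ix sx ix ix sx sx ix ix sx sx ix xi ix sx ix; concatenated:

xiixsxixixsxsxixixsxsxixxiixsxix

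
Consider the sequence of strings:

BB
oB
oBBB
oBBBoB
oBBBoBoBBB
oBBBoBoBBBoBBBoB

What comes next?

oBBBoBoBBBoBBBoBoBBBoBoBBB

This is a Fibonacci-style word recurrence s(k) = s(k−1)·s(k−2): e.g. oB·BB = oBBB.
The next term joins oBBBoBoBBBoBBBoB and oBBBoBoBBB.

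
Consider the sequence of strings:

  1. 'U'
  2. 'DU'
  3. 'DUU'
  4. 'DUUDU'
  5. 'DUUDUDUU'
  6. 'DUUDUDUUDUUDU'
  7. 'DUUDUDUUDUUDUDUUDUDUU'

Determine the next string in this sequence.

This is a Fibonacci-style word recurrence s(k) = s(k−1)·s(k−2): e.g. DU·U = DUU.
The next term joins DUUDUDUUDUUDUDUUDUDUU and DUUDUDUUDUUDU.

DUUDUDUUDUUDUDUUDUDUUDUUDUDUUDUUDU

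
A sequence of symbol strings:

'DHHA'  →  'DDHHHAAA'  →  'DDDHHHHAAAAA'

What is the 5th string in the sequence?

The n-th term is n D's then n+1 H's then 2n-1 A's (n = 1, 2, …).
For term 5, n = 5, so the run lengths are 5, 6, 9.

DDDDDHHHHHHAAAAAAAAA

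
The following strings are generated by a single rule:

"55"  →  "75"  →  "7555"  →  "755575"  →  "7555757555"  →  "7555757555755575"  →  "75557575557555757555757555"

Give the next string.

From term 3 onward, concatenate the last term with the second-to-last: 75·55 = 7555, 7555·75 = 755575, …
The next term joins 75557575557555757555757555 and 7555757555755575.

755575755575557575557575557555757555755575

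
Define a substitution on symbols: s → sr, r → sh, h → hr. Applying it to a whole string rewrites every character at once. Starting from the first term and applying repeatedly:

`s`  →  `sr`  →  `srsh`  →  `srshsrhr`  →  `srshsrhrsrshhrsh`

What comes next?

srshsrhrsrshhrshsrshsrhrhrshsrhr

Applying the rule to each of the 16 symbols of srshsrhrsrshhrsh gives the pieces sr sh sr hr sr sh hr sh sr sh sr hr hr sh sr hr, which concatenate to the answer.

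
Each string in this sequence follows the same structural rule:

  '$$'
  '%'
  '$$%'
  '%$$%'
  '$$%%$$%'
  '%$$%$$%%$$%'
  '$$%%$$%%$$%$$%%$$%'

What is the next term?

%$$%$$%%$$%$$%%$$%%$$%$$%%$$%

From term 3 onward, concatenate the second-to-last term with the last: $$·% = $$%, %·$$% = %$$%, …
Continuing: %$$%$$%%$$% · $$%%$$%%$$%$$%%$$% gives term 8.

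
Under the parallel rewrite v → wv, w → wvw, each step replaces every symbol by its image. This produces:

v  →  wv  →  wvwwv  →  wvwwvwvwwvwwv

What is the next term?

Rewriting the 13 symbols of wvwwvwvwwvwwv one by one yields wvw wv wvw wvw wv wvw wv wvw wvw wv wvw wvw wv; concatenated:

wvwwvwvwwvwwvwvwwvwvwwvwwvwvwwvwwv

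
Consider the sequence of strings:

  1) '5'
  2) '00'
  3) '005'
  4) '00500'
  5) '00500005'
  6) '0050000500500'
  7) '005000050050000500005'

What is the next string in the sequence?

From term 3 onward, concatenate the last term with the second-to-last: 00·5 = 005, 005·00 = 00500, …
So term 8 is 005000050050000500005·0050000500500.

0050000500500005000050050000500500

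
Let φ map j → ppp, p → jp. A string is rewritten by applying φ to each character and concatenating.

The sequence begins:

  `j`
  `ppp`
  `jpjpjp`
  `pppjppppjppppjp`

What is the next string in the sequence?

jpjpjppppjpjpjpjppppjpjpjpjppppjp

Applying the rule to each of the 15 symbols of pppjppppjppppjp gives the pieces jp jp jp ppp jp jp jp jp ppp jp jp jp jp ppp jp, which concatenate to the answer.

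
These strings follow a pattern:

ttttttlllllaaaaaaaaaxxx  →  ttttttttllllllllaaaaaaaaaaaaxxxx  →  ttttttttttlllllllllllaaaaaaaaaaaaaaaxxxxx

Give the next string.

The n-th term is 2n+2 t's then 3n-1 l's then 3n+3 a's then n+1 x's, where the shown terms are n = 2, 3, 4.
At n = 5 the blocks have lengths 12, 14, 18, 6.

ttttttttttttllllllllllllllaaaaaaaaaaaaaaaaaaxxxxxx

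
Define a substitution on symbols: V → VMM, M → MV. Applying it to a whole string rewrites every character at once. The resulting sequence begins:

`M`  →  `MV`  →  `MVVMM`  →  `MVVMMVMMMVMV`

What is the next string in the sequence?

Apply φ to MVVMMVMMMVMV symbol by symbol: M→MV, V→VMM, V→VMM, M→MV, M→MV, V→VMM, M→MV, M→MV, M→MV, V→VMM, M→MV, V→VMM; joined: MV VMM VMM MV MV VMM MV MV MV VMM MV VMM.

MVVMMVMMMVMVVMMMVMVMVVMMMVVMM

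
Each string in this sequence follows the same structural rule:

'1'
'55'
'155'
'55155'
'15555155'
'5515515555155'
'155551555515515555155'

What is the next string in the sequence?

This is a Fibonacci-style word recurrence s(k) = s(k−2)·s(k−1): e.g. 1·55 = 155.
So term 8 is 5515515555155·155551555515515555155.

5515515555155155551555515515555155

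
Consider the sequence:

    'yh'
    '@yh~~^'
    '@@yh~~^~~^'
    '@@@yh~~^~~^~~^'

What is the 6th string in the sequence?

Each term wraps the previous one in @ on the left and ~~^ on the right.
From @@@yh~~^~~^~~^, 2 further steps: @@@yh~~^~~^~~^ → @@@@yh~~^~~^~~^~~^ → (answer).

@@@@@yh~~^~~^~~^~~^~~^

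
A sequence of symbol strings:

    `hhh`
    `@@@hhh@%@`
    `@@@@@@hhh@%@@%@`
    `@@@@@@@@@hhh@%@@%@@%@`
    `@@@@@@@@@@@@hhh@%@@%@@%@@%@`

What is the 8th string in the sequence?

@@@@@@@@@@@@@@@@@@@@@hhh@%@@%@@%@@%@@%@@%@@%@

s(k+1) = @@@·s(k)·@%@, so each term gains @@@ as a prefix and @%@ as a suffix.
From @@@@@@@@@@@@hhh@%@@%@@%@@%@, 3 further steps: @@@@@@@@@@@@hhh@%@@%@@%@@%@ → @@@@@@@@@@@@@@@hhh@%@@%@@%@@%@@%@ → @@@@@@@@@@@@@@@@@@hhh@%@@%@@%@@%@@%@@%@ → (answer).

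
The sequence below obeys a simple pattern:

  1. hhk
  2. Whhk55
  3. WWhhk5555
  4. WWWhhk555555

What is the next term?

s(k+1) = W·s(k)·55, so each term gains W as a prefix and 55 as a suffix.
Applying this once more to WWWhhk555555:

WWWWhhk55555555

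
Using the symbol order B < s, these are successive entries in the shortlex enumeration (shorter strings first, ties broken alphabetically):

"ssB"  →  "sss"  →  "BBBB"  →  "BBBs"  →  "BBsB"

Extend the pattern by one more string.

BBss

Find the rightmost character of BBsB below s, bump it to the next letter, and reset everything to its right to B.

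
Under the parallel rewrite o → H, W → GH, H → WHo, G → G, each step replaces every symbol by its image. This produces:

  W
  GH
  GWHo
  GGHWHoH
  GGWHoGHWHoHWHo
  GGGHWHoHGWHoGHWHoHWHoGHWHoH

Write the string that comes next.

GGGWHoGHWHoHWHoGGHWHoHGWHoGHWHoHWHoGHWHoHGWHoGHWHoHWHo

φ(GGGHWHoHGWHoGHWHoHWHoGHWHoH) expands symbol-by-symbol to G G G WHo GH WHo H WHo G GH WHo H G WHo GH WHo H WHo GH WHo H G WHo GH WHo H WHo; joining the 27 pieces gives the next term.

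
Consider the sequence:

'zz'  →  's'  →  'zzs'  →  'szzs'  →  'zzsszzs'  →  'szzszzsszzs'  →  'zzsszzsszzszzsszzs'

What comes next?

szzszzsszzszzsszzsszzszzsszzs

Each term (from the third on) is the two preceding terms concatenated in order: term 3 = zz·s = zzs.
Continuing: szzszzsszzs · zzsszzsszzszzsszzs gives term 8.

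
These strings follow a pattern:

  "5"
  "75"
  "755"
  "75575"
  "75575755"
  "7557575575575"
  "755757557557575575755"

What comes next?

This is a Fibonacci-style word recurrence s(k) = s(k−1)·s(k−2): e.g. 75·5 = 755.
So term 8 is 755757557557575575755·7557575575575.

7557575575575755757557557575575575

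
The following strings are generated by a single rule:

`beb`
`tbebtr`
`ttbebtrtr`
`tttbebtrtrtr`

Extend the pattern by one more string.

ttttbebtrtrtrtr

Each term wraps the previous one in t on the left and tr on the right.
So the next term is t·tttbebtrtrtr·tr.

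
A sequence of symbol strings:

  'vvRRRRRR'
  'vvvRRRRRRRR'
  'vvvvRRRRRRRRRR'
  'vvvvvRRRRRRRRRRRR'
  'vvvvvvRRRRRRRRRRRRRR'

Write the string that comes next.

Each string has the form v^{n-1} R^{2n}, where the shown terms are n = 3, 4, 5, 6, 7.
For the next term, n = 8, so the run lengths are 7, 16.

vvvvvvvRRRRRRRRRRRRRRRR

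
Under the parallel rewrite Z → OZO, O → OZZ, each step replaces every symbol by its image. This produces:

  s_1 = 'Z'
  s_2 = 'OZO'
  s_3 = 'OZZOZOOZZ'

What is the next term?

Rewriting each symbol of OZZOZOOZZ: O→OZZ, Z→OZO, Z→OZO, O→OZZ, Z→OZO, O→OZZ, O→OZZ, Z→OZO, Z→OZO, which concatenates to OZZ OZO OZO OZZ OZO OZZ OZZ OZO OZO.

OZZOZOOZOOZZOZOOZZOZZOZOOZO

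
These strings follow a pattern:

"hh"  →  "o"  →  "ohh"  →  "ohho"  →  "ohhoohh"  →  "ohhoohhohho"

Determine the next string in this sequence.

Each term (from the third on) is the previous term followed by the one before it: term 3 = o·hh = ohh.
The next term joins ohhoohhohho and ohhoohh.

ohhoohhohhoohhoohh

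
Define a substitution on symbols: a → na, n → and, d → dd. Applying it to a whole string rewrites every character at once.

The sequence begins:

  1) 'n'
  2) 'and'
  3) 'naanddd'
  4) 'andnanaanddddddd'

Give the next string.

naandddandnaandnanaanddddddddddddddd

Replace each of the 16 characters of andnanaanddddddd in place — na and dd and na and na na and dd dd dd dd dd dd dd — and concatenate.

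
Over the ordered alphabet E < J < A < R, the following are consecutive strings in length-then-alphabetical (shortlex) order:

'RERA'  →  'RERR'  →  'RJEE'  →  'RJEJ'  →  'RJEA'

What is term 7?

Advancing 2 positions from RJEA through RJEA → RJER reaches term 7.

RJJE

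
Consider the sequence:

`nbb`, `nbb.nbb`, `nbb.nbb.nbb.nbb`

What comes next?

Every step duplicates the string with '.' between the halves.
Doubling nbb.nbb.nbb.nbb with '.' between the halves:

nbb.nbb.nbb.nbb.nbb.nbb.nbb.nbb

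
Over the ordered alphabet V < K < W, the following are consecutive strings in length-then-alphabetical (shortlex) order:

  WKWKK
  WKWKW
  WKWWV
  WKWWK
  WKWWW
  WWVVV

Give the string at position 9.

Advancing 3 positions from WWVVV through WWVVV → WWVVK → WWVVW reaches term 9.

WWVKV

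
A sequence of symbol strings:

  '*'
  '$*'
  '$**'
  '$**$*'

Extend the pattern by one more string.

Each term (from the third on) is the previous term followed by the one before it: term 3 = $*·* = $**.
The next term joins $**$* and $**.

$**$*$**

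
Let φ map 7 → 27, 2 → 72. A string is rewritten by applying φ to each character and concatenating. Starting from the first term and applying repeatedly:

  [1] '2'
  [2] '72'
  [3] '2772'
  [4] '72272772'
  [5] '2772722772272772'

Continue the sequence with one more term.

Rewriting the 16 symbols of 2772722772272772 one by one yields 72 27 27 72 27 72 72 27 27 72 72 27 72 27 27 72; concatenated:

72272772277272272772722772272772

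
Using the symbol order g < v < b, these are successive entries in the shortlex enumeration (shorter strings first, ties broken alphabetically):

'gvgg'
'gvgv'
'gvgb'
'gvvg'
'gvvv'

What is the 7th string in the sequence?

gvbg

Continuing the enumeration 2 steps past gvvv: gvvv → gvvb → (answer).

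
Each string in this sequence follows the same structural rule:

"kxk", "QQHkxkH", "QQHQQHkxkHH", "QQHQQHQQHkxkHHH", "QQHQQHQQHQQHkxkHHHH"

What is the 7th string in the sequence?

Each term wraps the previous one in QQH on the left and H on the right.
From QQHQQHQQHQQHkxkHHHH, 2 further steps: QQHQQHQQHQQHkxkHHHH → QQHQQHQQHQQHQQHkxkHHHHH → (answer).

QQHQQHQQHQQHQQHQQHkxkHHHHHH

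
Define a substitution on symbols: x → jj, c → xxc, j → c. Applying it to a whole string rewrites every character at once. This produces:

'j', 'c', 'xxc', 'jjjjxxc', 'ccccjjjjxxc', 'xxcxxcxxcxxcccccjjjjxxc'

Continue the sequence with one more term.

φ(xxcxxcxxcxxcccccjjjjxxc) expands symbol-by-symbol to jj jj xxc jj jj xxc jj jj xxc jj jj xxc xxc xxc xxc xxc c c c c jj jj xxc; joining the 23 pieces gives the next term.

jjjjxxcjjjjxxcjjjjxxcjjjjxxcxxcxxcxxcxxcccccjjjjxxc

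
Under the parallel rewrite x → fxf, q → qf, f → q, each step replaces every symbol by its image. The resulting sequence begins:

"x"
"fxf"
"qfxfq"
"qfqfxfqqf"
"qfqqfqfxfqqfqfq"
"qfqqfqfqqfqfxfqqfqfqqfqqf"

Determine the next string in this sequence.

qfqqfqfqqfqqfqfqqfqfxfqqfqfqqfqqfqfqqfqfq

φ(qfqqfqfqqfqfxfqqfqfqqfqqf) expands symbol-by-symbol to qf q qf qf q qf q qf qf q qf q fxf q qf qf q qf q qf qf q qf qf q; joining the 25 pieces gives the next term.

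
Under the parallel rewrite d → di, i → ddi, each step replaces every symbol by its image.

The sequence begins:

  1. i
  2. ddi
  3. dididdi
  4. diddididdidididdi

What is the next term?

Replace each of the 17 characters of diddididdidididdi in place — di ddi di di ddi di ddi di di ddi di ddi di ddi di di ddi — and concatenate.

diddidididdididdidididdididdididdidididdi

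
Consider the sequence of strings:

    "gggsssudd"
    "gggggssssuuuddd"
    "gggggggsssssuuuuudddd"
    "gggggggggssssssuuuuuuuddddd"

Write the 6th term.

Each string has the form g^{2n+1} s^{n+2} u^{2n-1} d^{n+1} (n = 1, 2, …).
For term 6, n = 6, so the run lengths are 13, 8, 11, 7.

gggggggggggggssssssssuuuuuuuuuuuddddddd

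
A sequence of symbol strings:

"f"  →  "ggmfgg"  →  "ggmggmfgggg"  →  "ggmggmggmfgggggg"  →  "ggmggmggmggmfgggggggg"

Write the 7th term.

ggmggmggmggmggmggmfgggggggggggg

Each term wraps the previous one in ggm on the left and gg on the right.
From ggmggmggmggmfgggggggg, 2 further steps: ggmggmggmggmfgggggggg → ggmggmggmggmggmfgggggggggg → (answer).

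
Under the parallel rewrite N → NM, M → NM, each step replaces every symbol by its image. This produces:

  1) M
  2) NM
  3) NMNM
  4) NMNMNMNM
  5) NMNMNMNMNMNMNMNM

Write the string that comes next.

NMNMNMNMNMNMNMNMNMNMNMNMNMNMNMNM

Replace each of the 16 characters of NMNMNMNMNMNMNMNM in place — NM NM NM NM NM NM NM NM NM NM NM NM NM NM NM NM — and concatenate.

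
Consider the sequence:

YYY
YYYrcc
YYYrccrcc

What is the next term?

Every step adds rcc to the end: s(k+1) = s(k)·rcc.
So the next term is YYYrccrcc·rcc.

YYYrccrccrcc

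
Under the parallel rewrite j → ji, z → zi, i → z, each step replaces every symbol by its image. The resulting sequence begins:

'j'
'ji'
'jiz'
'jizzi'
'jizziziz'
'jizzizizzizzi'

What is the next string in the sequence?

φ(jizzizizzizzi) expands symbol-by-symbol to ji z zi zi z zi z zi zi z zi zi z; joining the 13 pieces gives the next term.

jizzizizzizzizizziziz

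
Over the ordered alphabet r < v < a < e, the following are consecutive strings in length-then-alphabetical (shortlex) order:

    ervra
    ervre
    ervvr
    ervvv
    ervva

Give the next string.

ervve

Treat ervva as a base-4 numeral over the given alphabet and add one, carrying through any trailing e's.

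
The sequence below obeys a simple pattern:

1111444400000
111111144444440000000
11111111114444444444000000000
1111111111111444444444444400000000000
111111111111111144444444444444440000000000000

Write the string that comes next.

Term n consists of 3n+1 1's, followed by 3n+1 4's, followed by 2n+3 0's (n = 1, 2, …).
At n = 6 the blocks have lengths 19, 19, 15.

11111111111111111114444444444444444444000000000000000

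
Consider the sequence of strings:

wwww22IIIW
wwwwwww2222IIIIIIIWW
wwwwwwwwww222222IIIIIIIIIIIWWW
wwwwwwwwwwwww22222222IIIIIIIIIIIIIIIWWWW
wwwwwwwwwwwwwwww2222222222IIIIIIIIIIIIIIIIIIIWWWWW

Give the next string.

Each string has the form w^{3n+1} 2^{2n} I^{4n-1} W^{n} (n = 1, 2, …).
At n = 6 the blocks have lengths 19, 12, 23, 6.

wwwwwwwwwwwwwwwwwww222222222222IIIIIIIIIIIIIIIIIIIIIIIWWWWWW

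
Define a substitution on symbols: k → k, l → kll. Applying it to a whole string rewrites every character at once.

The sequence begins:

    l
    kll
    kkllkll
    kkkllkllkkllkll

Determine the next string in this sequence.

Replace each of the 15 characters of kkkllkllkkllkll in place — k k k kll kll k kll kll k k kll kll k kll kll — and concatenate.

kkkkllkllkkllkllkkkllkllkkllkll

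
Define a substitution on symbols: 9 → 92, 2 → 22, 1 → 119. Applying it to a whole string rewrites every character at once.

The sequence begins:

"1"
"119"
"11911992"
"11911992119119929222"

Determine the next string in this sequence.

119119921191199292221191199211911992922292222222

Applying the rule to each of the 20 symbols of 11911992119119929222 gives the pieces 119 119 92 119 119 92 92 22 119 119 92 119 119 92 92 22 92 22 22 22, which concatenate to the answer.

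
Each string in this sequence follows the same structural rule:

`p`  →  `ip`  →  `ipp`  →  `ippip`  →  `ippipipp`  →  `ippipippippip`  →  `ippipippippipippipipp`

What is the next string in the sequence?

ippipippippipippipippippipippippip

Each term (from the third on) is the previous term followed by the one before it: term 3 = ip·p = ipp.
Continuing: ippipippippipippipipp · ippipippippip gives term 8.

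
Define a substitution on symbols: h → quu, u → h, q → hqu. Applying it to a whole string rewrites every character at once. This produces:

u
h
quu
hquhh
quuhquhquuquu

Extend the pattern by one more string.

Rewriting the 13 symbols of quuhquhquuquu one by one yields hqu h h quu hqu h quu hqu h h hqu h h; concatenated:

hquhhquuhquhquuhquhhhquhh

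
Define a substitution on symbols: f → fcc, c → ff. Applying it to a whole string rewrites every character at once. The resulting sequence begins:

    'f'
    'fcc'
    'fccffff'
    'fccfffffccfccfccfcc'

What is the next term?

fccfffffccfccfccfccfccfffffccfffffccfffffccffff

Applying the rule to each of the 19 symbols of fccfffffccfccfccfcc gives the pieces fcc ff ff fcc fcc fcc fcc fcc ff ff fcc ff ff fcc ff ff fcc ff ff, which concatenate to the answer.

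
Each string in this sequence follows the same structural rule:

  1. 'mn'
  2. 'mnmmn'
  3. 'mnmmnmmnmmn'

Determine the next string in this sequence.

mnmmnmmnmmnmmnmmnmmnmmn

Every step duplicates the string with 'm' between the halves.
One more doubling of mnmmnmmnmmn gives the answer.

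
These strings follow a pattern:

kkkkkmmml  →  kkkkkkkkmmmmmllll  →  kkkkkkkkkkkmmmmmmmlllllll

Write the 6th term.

kkkkkkkkkkkkkkkkkkkkmmmmmmmmmmmmmllllllllllllllll

Reading off run lengths: k runs 5, 8, 11; m runs 3, 5, 7; l runs 1, 4, 7 — each is linear in n (n = 1, 2, …).
For term 6, n = 6, so the run lengths are 20, 13, 16.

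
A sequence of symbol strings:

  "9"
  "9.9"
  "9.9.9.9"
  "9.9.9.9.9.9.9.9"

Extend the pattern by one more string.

9.9.9.9.9.9.9.9.9.9.9.9.9.9.9.9

Every step duplicates the string with '.' between the halves.
So the next term is two copies of 9.9.9.9.9.9.9.9 with '.' between the halves.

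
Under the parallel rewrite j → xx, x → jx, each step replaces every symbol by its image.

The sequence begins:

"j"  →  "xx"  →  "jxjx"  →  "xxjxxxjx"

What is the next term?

Apply φ to xxjxxxjx symbol by symbol: x→jx, x→jx, j→xx, x→jx, x→jx, x→jx, j→xx, x→jx; joined: jx jx xx jx jx jx xx jx.

jxjxxxjxjxjxxxjx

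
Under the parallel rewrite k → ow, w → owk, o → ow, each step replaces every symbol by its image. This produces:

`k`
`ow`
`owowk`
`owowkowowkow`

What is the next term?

Rewriting each symbol of owowkowowkow: o→ow, w→owk, o→ow, w→owk, k→ow, o→ow, w→owk, o→ow, w→owk, k→ow, o→ow, w→owk, which concatenates to ow owk ow owk ow ow owk ow owk ow ow owk.

owowkowowkowowowkowowkowowowk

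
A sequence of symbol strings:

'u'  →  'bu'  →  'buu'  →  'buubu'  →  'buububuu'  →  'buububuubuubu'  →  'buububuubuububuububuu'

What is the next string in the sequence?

From term 3 onward, concatenate the last term with the second-to-last: bu·u = buu, buu·bu = buubu, …
So term 8 is buububuubuububuububuu·buububuubuubu.

buububuubuububuububuubuububuubuubu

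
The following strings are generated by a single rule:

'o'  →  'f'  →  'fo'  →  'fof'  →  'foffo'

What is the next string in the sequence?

From term 3 onward, concatenate the last term with the second-to-last: f·o = fo, fo·f = fof, …
The next term joins foffo and fof.

foffofof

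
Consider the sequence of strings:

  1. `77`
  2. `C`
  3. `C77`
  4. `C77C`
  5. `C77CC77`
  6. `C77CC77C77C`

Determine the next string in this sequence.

C77CC77C77CC77CC77

Each term (from the third on) is the previous term followed by the one before it: term 3 = C·77 = C77.
Continuing: C77CC77C77C · C77CC77 gives term 7.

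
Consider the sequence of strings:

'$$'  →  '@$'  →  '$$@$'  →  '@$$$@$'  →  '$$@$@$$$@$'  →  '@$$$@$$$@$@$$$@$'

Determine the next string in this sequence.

This is a Fibonacci-style word recurrence s(k) = s(k−2)·s(k−1): e.g. $$·@$ = $$@$.
Continuing: $$@$@$$$@$ · @$$$@$$$@$@$$$@$ gives term 7.

$$@$@$$$@$@$$$@$$$@$@$$$@$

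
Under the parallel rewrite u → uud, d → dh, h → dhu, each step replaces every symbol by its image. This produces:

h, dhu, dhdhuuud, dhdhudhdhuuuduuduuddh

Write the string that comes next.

φ(dhdhudhdhuuuduuduuddh) expands symbol-by-symbol to dh dhu dh dhu uud dh dhu dh dhu uud uud uud dh uud uud dh uud uud dh dh dhu; joining the 21 pieces gives the next term.

dhdhudhdhuuuddhdhudhdhuuuduuduuddhuuduuddhuuduuddhdhdhu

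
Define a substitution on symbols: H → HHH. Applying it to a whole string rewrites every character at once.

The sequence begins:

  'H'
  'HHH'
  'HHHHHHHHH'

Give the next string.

HHHHHHHHHHHHHHHHHHHHHHHHHHH

Expanding HHHHHHHHH: H→HHH, H→HHH, H→HHH, H→HHH, H→HHH, H→HHH, H→HHH, H→HHH, H→HHH. Concatenated: HHH HHH HHH HHH HHH HHH HHH HHH HHH.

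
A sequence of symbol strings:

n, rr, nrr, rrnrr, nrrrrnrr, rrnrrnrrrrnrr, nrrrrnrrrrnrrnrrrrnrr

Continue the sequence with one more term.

rrnrrnrrrrnrrnrrrrnrrrrnrrnrrrrnrr

From term 3 onward, concatenate the second-to-last term with the last: n·rr = nrr, rr·nrr = rrnrr, …
Continuing: rrnrrnrrrrnrr · nrrrrnrrrrnrrnrrrrnrr gives term 8.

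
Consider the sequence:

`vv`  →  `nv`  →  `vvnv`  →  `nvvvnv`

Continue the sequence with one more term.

vvnvnvvvnv

From term 3 onward, concatenate the second-to-last term with the last: vv·nv = vvnv, nv·vvnv = nvvvnv, …
Continuing: vvnv · nvvvnv gives term 5.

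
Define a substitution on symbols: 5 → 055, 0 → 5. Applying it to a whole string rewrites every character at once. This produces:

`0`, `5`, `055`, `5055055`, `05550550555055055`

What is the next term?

50550550555055055505505505550550555055055

φ(05550550555055055) expands symbol-by-symbol to 5 055 055 055 5 055 055 5 055 055 055 5 055 055 5 055 055; joining the 17 pieces gives the next term.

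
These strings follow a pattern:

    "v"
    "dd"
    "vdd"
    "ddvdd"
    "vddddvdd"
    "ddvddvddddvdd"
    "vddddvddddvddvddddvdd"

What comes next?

ddvddvddddvddvddddvddddvddvddddvdd

From term 3 onward, concatenate the second-to-last term with the last: v·dd = vdd, dd·vdd = ddvdd, …
So term 8 is ddvddvddddvdd·vddddvddddvddvddddvdd.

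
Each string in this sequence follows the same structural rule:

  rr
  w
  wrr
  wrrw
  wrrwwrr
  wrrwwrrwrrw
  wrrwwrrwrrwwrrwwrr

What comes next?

From term 3 onward, concatenate the last term with the second-to-last: w·rr = wrr, wrr·w = wrrw, …
So term 8 is wrrwwrrwrrwwrrwwrr·wrrwwrrwrrw.

wrrwwrrwrrwwrrwwrrwrrwwrrwrrw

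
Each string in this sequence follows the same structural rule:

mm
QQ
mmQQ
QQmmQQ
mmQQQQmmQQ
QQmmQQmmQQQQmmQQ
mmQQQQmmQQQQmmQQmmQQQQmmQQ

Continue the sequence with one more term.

From term 3 onward, concatenate the second-to-last term with the last: mm·QQ = mmQQ, QQ·mmQQ = QQmmQQ, …
Continuing: QQmmQQmmQQQQmmQQ · mmQQQQmmQQQQmmQQmmQQQQmmQQ gives term 8.

QQmmQQmmQQQQmmQQmmQQQQmmQQQQmmQQmmQQQQmmQQ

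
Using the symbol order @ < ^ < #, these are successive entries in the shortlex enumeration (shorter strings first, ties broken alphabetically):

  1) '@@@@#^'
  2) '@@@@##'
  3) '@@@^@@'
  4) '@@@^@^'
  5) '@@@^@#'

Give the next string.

Treat @@@^@# as a base-3 numeral over the given alphabet and add one, carrying through any trailing #'s.

@@@^^@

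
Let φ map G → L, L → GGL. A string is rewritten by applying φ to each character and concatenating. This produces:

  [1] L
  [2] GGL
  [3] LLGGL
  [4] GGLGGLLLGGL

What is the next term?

Expanding GGLGGLLLGGL: G→L, G→L, L→GGL, G→L, G→L, L→GGL, L→GGL, L→GGL, G→L, G→L, L→GGL. Concatenated: L L GGL L L GGL GGL GGL L L GGL.

LLGGLLLGGLGGLGGLLLGGL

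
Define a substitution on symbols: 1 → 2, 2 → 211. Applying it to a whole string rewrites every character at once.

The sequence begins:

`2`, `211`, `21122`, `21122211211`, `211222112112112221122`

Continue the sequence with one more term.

Rewriting the 21 symbols of 211222112112112221122 one by one yields 211 2 2 211 211 211 2 2 211 2 2 211 2 2 211 211 211 2 2 211 211; concatenated:

2112221121121122211222112221121121122211211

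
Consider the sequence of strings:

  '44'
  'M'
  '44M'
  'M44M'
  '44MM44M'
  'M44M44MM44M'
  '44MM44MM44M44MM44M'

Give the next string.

This is a Fibonacci-style word recurrence s(k) = s(k−2)·s(k−1): e.g. 44·M = 44M.
Continuing: M44M44MM44M · 44MM44MM44M44MM44M gives term 8.

M44M44MM44M44MM44MM44M44MM44M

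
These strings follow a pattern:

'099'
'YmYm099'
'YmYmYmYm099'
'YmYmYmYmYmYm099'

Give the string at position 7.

YmYmYmYmYmYmYmYmYmYmYmYm099

The strings grow by a fixed prefix YmYm each time.
From YmYmYmYmYmYm099, 3 further steps: YmYmYmYmYmYm099 → YmYmYmYmYmYmYmYm099 → YmYmYmYmYmYmYmYmYmYm099 → (answer).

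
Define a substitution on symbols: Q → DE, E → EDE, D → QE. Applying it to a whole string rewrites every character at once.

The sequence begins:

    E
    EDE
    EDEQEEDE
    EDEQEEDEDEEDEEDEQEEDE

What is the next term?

Rewriting the 21 symbols of EDEQEEDEDEEDEEDEQEEDE one by one yields EDE QE EDE DE EDE EDE QE EDE QE EDE EDE QE EDE EDE QE EDE DE EDE EDE QE EDE; concatenated:

EDEQEEDEDEEDEEDEQEEDEQEEDEEDEQEEDEEDEQEEDEDEEDEEDEQEEDE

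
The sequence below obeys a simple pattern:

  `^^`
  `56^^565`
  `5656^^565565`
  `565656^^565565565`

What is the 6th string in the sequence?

5656565656^^565565565565565

Each term wraps the previous one in 56 on the left and 565 on the right.
From 565656^^565565565, 2 further steps: 565656^^565565565 → 56565656^^565565565565 → (answer).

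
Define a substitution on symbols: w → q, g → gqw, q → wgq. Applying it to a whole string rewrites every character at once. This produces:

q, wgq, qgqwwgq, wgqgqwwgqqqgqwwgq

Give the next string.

qgqwwgqgqwwgqqqgqwwgqwgqwgqgqwwgqqqgqwwgq

Replace each of the 17 characters of wgqgqwwgqqqgqwwgq in place — q gqw wgq gqw wgq q q gqw wgq wgq wgq gqw wgq q q gqw wgq — and concatenate.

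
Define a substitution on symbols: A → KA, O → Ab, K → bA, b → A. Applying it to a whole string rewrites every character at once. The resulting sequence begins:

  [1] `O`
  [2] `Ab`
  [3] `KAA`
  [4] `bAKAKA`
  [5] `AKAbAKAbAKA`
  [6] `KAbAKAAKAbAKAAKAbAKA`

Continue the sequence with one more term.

Applying the rule to each of the 20 symbols of KAbAKAAKAbAKAAKAbAKA gives the pieces bA KA A KA bA KA KA bA KA A KA bA KA KA bA KA A KA bA KA, which concatenate to the answer.

bAKAAKAbAKAKAbAKAAKAbAKAKAbAKAAKAbAKA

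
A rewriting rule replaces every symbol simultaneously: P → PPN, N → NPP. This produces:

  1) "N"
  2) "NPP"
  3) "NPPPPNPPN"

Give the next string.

NPPPPNPPNPPNPPNNPPPPNPPNNPP

Expanding NPPPPNPPN: N→NPP, P→PPN, P→PPN, P→PPN, P→PPN, N→NPP, P→PPN, P→PPN, N→NPP. Concatenated: NPP PPN PPN PPN PPN NPP PPN PPN NPP.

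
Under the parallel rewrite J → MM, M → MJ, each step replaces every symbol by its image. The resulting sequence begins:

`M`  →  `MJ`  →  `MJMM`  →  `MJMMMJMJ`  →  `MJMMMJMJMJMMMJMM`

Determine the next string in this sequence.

MJMMMJMJMJMMMJMMMJMMMJMJMJMMMJMJ

Applying the rule to each of the 16 symbols of MJMMMJMJMJMMMJMM gives the pieces MJ MM MJ MJ MJ MM MJ MM MJ MM MJ MJ MJ MM MJ MJ, which concatenate to the answer.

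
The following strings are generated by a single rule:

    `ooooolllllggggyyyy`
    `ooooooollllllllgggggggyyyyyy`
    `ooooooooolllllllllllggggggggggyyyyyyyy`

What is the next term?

ooooooooooollllllllllllllgggggggggggggyyyyyyyyyy

Term n consists of 2n+3 o's, followed by 3n+2 l's, followed by 3n+1 g's, followed by 2n+2 y's (n = 1, 2, …).
Setting n = 4 gives 11, 14, 13, 10 characters in each block.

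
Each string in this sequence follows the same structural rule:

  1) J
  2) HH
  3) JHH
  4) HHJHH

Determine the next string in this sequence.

From term 3 onward, concatenate the second-to-last term with the last: J·HH = JHH, HH·JHH = HHJHH, …
So term 5 is JHH·HHJHH.

JHHHHJHH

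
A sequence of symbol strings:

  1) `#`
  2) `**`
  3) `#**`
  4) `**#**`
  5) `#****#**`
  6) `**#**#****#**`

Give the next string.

This is a Fibonacci-style word recurrence s(k) = s(k−2)·s(k−1): e.g. #·** = #**.
Continuing: #****#** · **#**#****#** gives term 7.

#****#****#**#****#**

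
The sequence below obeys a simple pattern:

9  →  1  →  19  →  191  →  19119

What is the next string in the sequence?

19119191

Each term (from the third on) is the previous term followed by the one before it: term 3 = 1·9 = 19.
So term 6 is 19119·191.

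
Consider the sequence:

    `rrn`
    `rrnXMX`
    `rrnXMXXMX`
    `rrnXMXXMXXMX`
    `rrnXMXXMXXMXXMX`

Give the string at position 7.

The strings grow by a fixed suffix XMX each time.
From rrnXMXXMXXMXXMX, 2 further steps: rrnXMXXMXXMXXMX → rrnXMXXMXXMXXMXXMX → (answer).

rrnXMXXMXXMXXMXXMXXMX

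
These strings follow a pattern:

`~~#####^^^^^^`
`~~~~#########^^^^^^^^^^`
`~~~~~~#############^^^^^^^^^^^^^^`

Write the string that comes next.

~~~~~~~~#################^^^^^^^^^^^^^^^^^^

Term n consists of 2n ~'s, followed by 4n+1 #'s, followed by 4n+2 ^'s (n = 1, 2, …).
At n = 4 the blocks have lengths 8, 17, 18.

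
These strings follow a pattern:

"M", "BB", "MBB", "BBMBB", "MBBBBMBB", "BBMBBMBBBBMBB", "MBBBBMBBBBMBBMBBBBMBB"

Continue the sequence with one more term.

Each term (from the third on) is the two preceding terms concatenated in order: term 3 = M·BB = MBB.
So term 8 is BBMBBMBBBBMBB·MBBBBMBBBBMBBMBBBBMBB.

BBMBBMBBBBMBBMBBBBMBBBBMBBMBBBBMBB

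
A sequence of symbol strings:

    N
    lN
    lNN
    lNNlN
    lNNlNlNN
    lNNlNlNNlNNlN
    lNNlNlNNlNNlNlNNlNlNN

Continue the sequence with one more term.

Each term (from the third on) is the previous term followed by the one before it: term 3 = lN·N = lNN.
So term 8 is lNNlNlNNlNNlNlNNlNlNN·lNNlNlNNlNNlN.

lNNlNlNNlNNlNlNNlNlNNlNNlNlNNlNNlN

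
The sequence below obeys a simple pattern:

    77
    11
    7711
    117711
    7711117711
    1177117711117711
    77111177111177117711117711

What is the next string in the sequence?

From term 3 onward, concatenate the second-to-last term with the last: 77·11 = 7711, 11·7711 = 117711, …
The next term joins 1177117711117711 and 77111177111177117711117711.

117711771111771177111177111177117711117711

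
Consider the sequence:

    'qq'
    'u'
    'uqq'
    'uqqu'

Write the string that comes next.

uqquuqq

From term 3 onward, concatenate the last term with the second-to-last: u·qq = uqq, uqq·u = uqqu, …
So term 5 is uqqu·uqq.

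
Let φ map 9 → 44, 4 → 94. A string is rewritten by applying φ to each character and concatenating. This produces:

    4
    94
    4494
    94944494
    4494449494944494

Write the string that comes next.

94944494949444944494449494944494

Replace each of the 16 characters of 4494449494944494 in place — 94 94 44 94 94 94 44 94 44 94 44 94 94 94 44 94 — and concatenate.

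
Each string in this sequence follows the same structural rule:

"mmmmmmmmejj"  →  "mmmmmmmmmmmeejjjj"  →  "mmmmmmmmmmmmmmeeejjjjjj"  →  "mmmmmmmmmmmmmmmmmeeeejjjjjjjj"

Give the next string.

Term n consists of 3n+2 m's, followed by n-1 e's, followed by 2n-2 j's, where the shown terms are n = 2, 3, 4, 5.
For the next term, n = 6, so the run lengths are 20, 5, 10.

mmmmmmmmmmmmmmmmmmmmeeeeejjjjjjjjjj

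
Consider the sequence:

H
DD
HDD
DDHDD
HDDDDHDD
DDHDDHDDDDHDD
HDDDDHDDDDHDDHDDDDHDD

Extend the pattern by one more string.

Each term (from the third on) is the two preceding terms concatenated in order: term 3 = H·DD = HDD.
Continuing: DDHDDHDDDDHDD · HDDDDHDDDDHDDHDDDDHDD gives term 8.

DDHDDHDDDDHDDHDDDDHDDDDHDDHDDDDHDD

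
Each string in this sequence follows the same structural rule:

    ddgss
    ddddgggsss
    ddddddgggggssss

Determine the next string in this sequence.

ddddddddgggggggsssss

Reading off run lengths: d runs 2, 4, 6; g runs 1, 3, 5; s runs 2, 3, 4 — each is linear in n (n = 1, 2, …).
For the next term, n = 4, so the run lengths are 8, 7, 5.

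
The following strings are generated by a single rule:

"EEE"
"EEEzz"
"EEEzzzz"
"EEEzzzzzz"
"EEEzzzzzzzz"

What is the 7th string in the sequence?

EEEzzzzzzzzzzzz

The strings grow by a fixed suffix zz each time.
From EEEzzzzzzzz, 2 further steps: EEEzzzzzzzz → EEEzzzzzzzzzz → (answer).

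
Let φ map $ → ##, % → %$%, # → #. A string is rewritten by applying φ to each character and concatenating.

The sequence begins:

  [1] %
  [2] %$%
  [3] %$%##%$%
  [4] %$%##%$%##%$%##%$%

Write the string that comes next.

Rewriting the 18 symbols of %$%##%$%##%$%##%$% one by one yields %$% ## %$% # # %$% ## %$% # # %$% ## %$% # # %$% ## %$%; concatenated:

%$%##%$%##%$%##%$%##%$%##%$%##%$%##%$%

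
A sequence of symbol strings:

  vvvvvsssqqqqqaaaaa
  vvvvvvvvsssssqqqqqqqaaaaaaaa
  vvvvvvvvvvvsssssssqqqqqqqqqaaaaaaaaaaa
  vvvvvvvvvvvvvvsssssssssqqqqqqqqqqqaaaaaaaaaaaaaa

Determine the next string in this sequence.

Term n consists of 3n-1 v's, followed by 2n-1 s's, followed by 2n+1 q's, followed by 3n-1 a's, where the shown terms are n = 2, 3, 4, 5.
At n = 6 the blocks have lengths 17, 11, 13, 17.

vvvvvvvvvvvvvvvvvsssssssssssqqqqqqqqqqqqqaaaaaaaaaaaaaaaaa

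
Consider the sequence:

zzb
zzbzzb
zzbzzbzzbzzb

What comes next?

s(k+1) = s(k)·s(k) — each term doubles the last.
One more doubling of zzbzzbzzbzzb gives the answer.

zzbzzbzzbzzbzzbzzbzzbzzb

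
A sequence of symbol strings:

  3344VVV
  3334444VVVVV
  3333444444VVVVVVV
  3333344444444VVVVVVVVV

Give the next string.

3333334444444444VVVVVVVVVVV

The n-th term is n+1 3's then 2n 4's then 2n+1 V's (n = 1, 2, …).
At n = 5 the blocks have lengths 6, 10, 11.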